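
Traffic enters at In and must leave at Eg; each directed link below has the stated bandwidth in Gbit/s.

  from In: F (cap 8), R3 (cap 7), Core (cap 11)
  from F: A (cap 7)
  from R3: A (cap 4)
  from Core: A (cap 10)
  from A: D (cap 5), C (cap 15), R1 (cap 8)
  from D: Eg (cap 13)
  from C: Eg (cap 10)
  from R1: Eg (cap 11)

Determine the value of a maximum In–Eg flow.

Augment In→F→A→D→Eg: bottleneck 5, flow now 5.
Augment In→F→A→C→Eg: bottleneck 2, flow now 7.
Augment In→R3→A→C→Eg: bottleneck 4, flow now 11.
Augment In→Core→A→C→Eg: bottleneck 4, flow now 15.
Augment In→Core→A→R1→Eg: bottleneck 6, flow now 21.
No augmenting path remains; maximum flow = 21.
In the residual graph, reachable from In: {In, F, R3, Core}.
Min-cut edges: F→A (7), R3→A (4), Core→A (10); capacity 7 + 4 + 10 = 21.
This cut is saturated, so no flow can exceed 21.

21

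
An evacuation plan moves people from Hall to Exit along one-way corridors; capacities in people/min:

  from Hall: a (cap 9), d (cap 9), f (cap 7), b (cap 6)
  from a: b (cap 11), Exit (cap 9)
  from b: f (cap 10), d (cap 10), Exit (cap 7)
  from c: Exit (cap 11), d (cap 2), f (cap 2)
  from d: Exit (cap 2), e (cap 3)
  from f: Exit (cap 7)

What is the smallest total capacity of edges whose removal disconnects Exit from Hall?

Augment Hall→a→Exit: bottleneck 9, flow now 9.
Augment Hall→b→Exit: bottleneck 6, flow now 15.
Augment Hall→d→Exit: bottleneck 2, flow now 17.
Augment Hall→f→Exit: bottleneck 7, flow now 24.
No augmenting path remains; maximum flow = 24.
By max-flow min-cut, the minimum cut capacity equals the max flow.
In the residual graph, reachable from Hall: {Hall, d, e}.
Min-cut edges: Hall→a (9), Hall→b (6), Hall→f (7), d→Exit (2); capacity 9 + 6 + 7 + 2 = 24.

24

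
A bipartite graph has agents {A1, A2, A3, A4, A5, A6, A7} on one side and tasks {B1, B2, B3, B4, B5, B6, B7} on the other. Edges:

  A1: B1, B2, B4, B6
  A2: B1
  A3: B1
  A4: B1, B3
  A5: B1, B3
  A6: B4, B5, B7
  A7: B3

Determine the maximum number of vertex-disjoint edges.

4

Unit-capacity flow: source→left, listed edges, right→sink; max matching = max flow.
Augmenting path A1→B1 (+1); matched 1.
Augmenting path A4→B3 (+1); matched 2.
Augmenting path A6→B4 (+1); matched 3.
Augmenting path A2→B1→A1→B2 (+1); matched 4.
No augmenting path remains; maximum matching = 4.
König certificate: {A1, A6, B1, B3} is a vertex cover of size 4 (every listed pair touches it), so no matching can be larger.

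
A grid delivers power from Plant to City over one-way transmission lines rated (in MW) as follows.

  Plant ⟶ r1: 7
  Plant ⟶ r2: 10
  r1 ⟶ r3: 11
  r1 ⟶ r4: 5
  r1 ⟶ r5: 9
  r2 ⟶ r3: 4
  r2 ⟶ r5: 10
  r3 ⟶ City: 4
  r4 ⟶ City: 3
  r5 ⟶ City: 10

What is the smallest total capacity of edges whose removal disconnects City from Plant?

17

Augment Plant→r1→r3→City: bottleneck 4, flow now 4.
Augment Plant→r1→r4→City: bottleneck 3, flow now 7.
Augment Plant→r2→r5→City: bottleneck 10, flow now 17.
No augmenting path remains; maximum flow = 17.
By max-flow min-cut, the minimum cut capacity equals the max flow.
In the residual graph, reachable from Plant: {Plant}.
Min-cut edges: Plant→r1 (7), Plant→r2 (10); capacity 7 + 10 = 17.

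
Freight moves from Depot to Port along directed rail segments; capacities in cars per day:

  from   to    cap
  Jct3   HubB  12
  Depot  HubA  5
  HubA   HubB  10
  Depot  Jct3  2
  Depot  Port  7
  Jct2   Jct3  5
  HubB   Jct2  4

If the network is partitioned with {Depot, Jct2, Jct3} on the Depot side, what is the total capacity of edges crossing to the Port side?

Edges leaving {Depot, Jct2, Jct3}: Depot→HubA (5), Depot→Port (7), Jct3→HubB (12).
Cut capacity = 5 + 7 + 12 = 24.

24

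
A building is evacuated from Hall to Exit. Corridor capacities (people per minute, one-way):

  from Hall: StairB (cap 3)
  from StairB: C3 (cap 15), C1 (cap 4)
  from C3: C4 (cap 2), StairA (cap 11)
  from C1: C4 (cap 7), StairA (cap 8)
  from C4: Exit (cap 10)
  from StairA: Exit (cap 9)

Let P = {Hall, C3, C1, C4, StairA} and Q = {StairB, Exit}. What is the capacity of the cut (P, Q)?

22

Edges leaving {Hall, C3, C1, C4, StairA}: Hall→StairB (3), C4→Exit (10), StairA→Exit (9).
Cut capacity = 3 + 10 + 9 = 22.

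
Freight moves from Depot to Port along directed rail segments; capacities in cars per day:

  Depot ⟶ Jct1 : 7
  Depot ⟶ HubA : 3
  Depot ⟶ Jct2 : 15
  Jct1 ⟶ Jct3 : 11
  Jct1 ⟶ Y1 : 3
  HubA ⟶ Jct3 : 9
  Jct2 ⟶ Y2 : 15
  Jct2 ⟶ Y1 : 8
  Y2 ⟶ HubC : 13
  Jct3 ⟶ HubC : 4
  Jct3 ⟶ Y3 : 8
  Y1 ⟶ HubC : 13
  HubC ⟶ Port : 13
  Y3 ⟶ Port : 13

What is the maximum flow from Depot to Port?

21

Augment Depot→Jct1→Jct3→HubC→Port: bottleneck 4, flow now 4.
Augment Depot→Jct1→Jct3→Y3→Port: bottleneck 3, flow now 7.
Augment Depot→HubA→Jct3→Y3→Port: bottleneck 3, flow now 10.
Augment Depot→Jct2→Y2→HubC→Port: bottleneck 9, flow now 19.
Augment Depot→Jct2→Y2→HubC→Jct3→Y3→Port: bottleneck 2, flow now 21. (uses reverse residual edge)
No augmenting path remains; maximum flow = 21.
In the residual graph, reachable from Depot: {Depot, Jct1, HubA, Jct2, Y2, Jct3, Y1, HubC}.
Min-cut edges: Jct3→Y3 (8), HubC→Port (13); capacity 8 + 13 = 21.
This cut is saturated, so no flow can exceed 21.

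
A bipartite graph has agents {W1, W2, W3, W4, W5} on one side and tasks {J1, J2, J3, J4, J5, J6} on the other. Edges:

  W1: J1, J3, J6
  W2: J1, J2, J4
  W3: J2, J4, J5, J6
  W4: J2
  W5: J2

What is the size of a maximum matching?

4

Unit-capacity flow: source→left, listed edges, right→sink; max matching = max flow.
Augmenting path W1→J1 (+1); matched 1.
Augmenting path W2→J2 (+1); matched 2.
Augmenting path W3→J4 (+1); matched 3.
Augmenting path W4→J2→W2→J1→W1→J3 (+1); matched 4.
No augmenting path remains; maximum matching = 4.
König certificate: {W1, W2, W3, J2} is a vertex cover of size 4 (every listed pair touches it), so no matching can be larger.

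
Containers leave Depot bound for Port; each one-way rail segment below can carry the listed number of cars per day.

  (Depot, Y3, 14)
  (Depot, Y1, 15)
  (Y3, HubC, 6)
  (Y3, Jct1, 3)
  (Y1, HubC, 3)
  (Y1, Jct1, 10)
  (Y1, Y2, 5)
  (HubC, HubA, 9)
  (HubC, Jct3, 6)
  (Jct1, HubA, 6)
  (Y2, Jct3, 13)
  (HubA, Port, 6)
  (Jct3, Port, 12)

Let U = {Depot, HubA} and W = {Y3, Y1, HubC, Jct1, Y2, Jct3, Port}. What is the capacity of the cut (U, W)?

Edges leaving {Depot, HubA}: Depot→Y3 (14), Depot→Y1 (15), HubA→Port (6).
Cut capacity = 14 + 15 + 6 = 35.

35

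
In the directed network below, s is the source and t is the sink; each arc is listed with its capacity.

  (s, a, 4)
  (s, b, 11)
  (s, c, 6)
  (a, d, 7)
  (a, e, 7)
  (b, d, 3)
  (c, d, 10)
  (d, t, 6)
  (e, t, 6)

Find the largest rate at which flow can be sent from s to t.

Augment s→a→d→t: bottleneck 4, flow now 4.
Augment s→b→d→t: bottleneck 2, flow now 6.
Augment s→b→d→a→e→t: bottleneck 1, flow now 7. (uses reverse residual edge)
Augment s→c→d→a→e→t: bottleneck 3, flow now 10. (uses reverse residual edge)
No augmenting path remains; maximum flow = 10.
In the residual graph, reachable from s: {s, b, c, d}.
Min-cut edges: s→a (4), d→t (6); capacity 4 + 6 = 10.
This cut is saturated, so no flow can exceed 10.

10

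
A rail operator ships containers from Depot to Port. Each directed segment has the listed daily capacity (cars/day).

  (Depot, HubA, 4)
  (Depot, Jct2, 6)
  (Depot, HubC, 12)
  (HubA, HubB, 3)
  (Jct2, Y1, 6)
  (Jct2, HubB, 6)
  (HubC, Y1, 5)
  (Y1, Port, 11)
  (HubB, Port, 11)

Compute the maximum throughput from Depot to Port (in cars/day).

Augment Depot→HubA→HubB→Port: bottleneck 3, flow now 3.
Augment Depot→Jct2→Y1→Port: bottleneck 6, flow now 9.
Augment Depot→HubC→Y1→Port: bottleneck 5, flow now 14.
No augmenting path remains; maximum flow = 14.
In the residual graph, reachable from Depot: {Depot, HubA, HubC}.
Min-cut edges: Depot→Jct2 (6), HubA→HubB (3), HubC→Y1 (5); capacity 6 + 3 + 5 = 14.
This cut is saturated, so no flow can exceed 14.

14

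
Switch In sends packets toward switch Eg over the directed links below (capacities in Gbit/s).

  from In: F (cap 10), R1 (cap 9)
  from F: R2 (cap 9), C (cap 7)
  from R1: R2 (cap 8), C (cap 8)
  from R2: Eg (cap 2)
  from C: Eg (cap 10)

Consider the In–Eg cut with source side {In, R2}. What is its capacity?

Edges leaving {In, R2}: In→F (10), In→R1 (9), R2→Eg (2).
Cut capacity = 10 + 9 + 2 = 21.

21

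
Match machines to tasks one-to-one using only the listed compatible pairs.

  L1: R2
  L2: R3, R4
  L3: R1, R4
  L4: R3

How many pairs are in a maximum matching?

4

Unit-capacity flow: source→left, listed edges, right→sink; max matching = max flow.
Augmenting path L1→R2 (+1); matched 1.
Augmenting path L2→R3 (+1); matched 2.
Augmenting path L3→R1 (+1); matched 3.
Augmenting path L4→R3→L2→R4 (+1); matched 4.
No augmenting path remains; maximum matching = 4.
König certificate: {L1, L2, L3, L4} is a vertex cover of size 4 (every listed pair touches it), so no matching can be larger.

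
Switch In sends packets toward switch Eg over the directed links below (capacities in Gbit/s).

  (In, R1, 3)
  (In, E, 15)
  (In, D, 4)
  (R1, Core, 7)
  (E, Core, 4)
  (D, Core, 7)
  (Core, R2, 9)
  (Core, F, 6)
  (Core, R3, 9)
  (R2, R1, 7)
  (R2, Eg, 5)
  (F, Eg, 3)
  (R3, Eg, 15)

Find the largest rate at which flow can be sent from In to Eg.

Augment In→R1→Core→R2→Eg: bottleneck 3, flow now 3.
Augment In→E→Core→R2→Eg: bottleneck 2, flow now 5.
Augment In→E→Core→F→Eg: bottleneck 2, flow now 7.
Augment In→D→Core→F→Eg: bottleneck 1, flow now 8.
Augment In→D→Core→R3→Eg: bottleneck 3, flow now 11.
No augmenting path remains; maximum flow = 11.
In the residual graph, reachable from In: {In, E}.
Min-cut edges: In→R1 (3), In→D (4), E→Core (4); capacity 3 + 4 + 4 = 11.
This cut is saturated, so no flow can exceed 11.

11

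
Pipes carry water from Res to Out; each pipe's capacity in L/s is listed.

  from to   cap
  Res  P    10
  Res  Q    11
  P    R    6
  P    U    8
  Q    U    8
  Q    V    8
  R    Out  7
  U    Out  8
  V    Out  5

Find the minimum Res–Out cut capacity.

Augment Res→P→R→Out: bottleneck 6, flow now 6.
Augment Res→P→U→Out: bottleneck 4, flow now 10.
Augment Res→Q→U→Out: bottleneck 4, flow now 14.
Augment Res→Q→V→Out: bottleneck 5, flow now 19.
No augmenting path remains; maximum flow = 19.
By max-flow min-cut, the minimum cut capacity equals the max flow.
In the residual graph, reachable from Res: {Res, P, Q, U, V}.
Min-cut edges: P→R (6), U→Out (8), V→Out (5); capacity 6 + 8 + 5 = 19.

19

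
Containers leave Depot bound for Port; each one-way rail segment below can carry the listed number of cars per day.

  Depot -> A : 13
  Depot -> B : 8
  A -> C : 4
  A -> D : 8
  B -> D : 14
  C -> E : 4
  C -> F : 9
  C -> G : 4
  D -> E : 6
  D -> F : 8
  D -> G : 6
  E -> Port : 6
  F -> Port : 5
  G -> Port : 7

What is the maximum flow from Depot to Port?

Augment Depot→A→C→E→Port: bottleneck 4, flow now 4.
Augment Depot→A→D→E→Port: bottleneck 2, flow now 6.
Augment Depot→A→D→F→Port: bottleneck 5, flow now 11.
Augment Depot→A→D→G→Port: bottleneck 1, flow now 12.
Augment Depot→B→D→G→Port: bottleneck 5, flow now 17.
Augment Depot→B→D→E→C→G→Port: bottleneck 1, flow now 18. (uses reverse residual edge)
No augmenting path remains; maximum flow = 18.
In the residual graph, reachable from Depot: {Depot, A, B, C, D, E, F, G}.
Min-cut edges: E→Port (6), F→Port (5), G→Port (7); capacity 6 + 5 + 7 = 18.
This cut is saturated, so no flow can exceed 18.

18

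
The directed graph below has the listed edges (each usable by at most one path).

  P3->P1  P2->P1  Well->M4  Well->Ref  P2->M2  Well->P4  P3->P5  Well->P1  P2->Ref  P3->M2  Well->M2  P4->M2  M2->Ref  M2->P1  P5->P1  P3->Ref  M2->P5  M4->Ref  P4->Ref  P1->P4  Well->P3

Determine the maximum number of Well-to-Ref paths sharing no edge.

5

Assign every edge capacity 1; by Menger, the answer equals the max flow.
Path Well→Ref (+1); total 1.
Path Well→P4→Ref (+1); total 2.
Path Well→P3→Ref (+1); total 3.
Path Well→M2→Ref (+1); total 4.
Path Well→M4→Ref (+1); total 5.
No residual Well→Ref path; max flow = 5.
Certifying cut of size 5: {M2→Ref, P4→Ref, Well→M4, Well→P3, Well→Ref}.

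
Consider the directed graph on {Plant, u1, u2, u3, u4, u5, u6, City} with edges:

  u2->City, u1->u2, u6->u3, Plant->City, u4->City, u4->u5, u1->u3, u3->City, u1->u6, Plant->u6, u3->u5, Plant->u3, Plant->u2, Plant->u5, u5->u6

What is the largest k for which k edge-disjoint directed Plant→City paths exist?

Assign every edge capacity 1; by Menger, the answer equals the max flow.
Path Plant→City (+1); total 1.
Path Plant→u2→City (+1); total 2.
Path Plant→u3→City (+1); total 3.
No residual Plant→City path; max flow = 3.
Certifying cut of size 3: {Plant→City, Plant→u2, u3→City}.

3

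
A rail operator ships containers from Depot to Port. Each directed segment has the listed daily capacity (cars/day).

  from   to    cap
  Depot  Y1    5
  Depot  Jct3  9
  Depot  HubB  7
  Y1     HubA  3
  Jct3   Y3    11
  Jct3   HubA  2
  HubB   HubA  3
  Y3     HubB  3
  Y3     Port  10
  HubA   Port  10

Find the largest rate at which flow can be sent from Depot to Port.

15

Augment Depot→Y1→HubA→Port: bottleneck 3, flow now 3.
Augment Depot→Jct3→Y3→Port: bottleneck 9, flow now 12.
Augment Depot→HubB→HubA→Port: bottleneck 3, flow now 15.
No augmenting path remains; maximum flow = 15.
In the residual graph, reachable from Depot: {Depot, Y1, HubB}.
Min-cut edges: Depot→Jct3 (9), Y1→HubA (3), HubB→HubA (3); capacity 9 + 3 + 3 = 15.
This cut is saturated, so no flow can exceed 15.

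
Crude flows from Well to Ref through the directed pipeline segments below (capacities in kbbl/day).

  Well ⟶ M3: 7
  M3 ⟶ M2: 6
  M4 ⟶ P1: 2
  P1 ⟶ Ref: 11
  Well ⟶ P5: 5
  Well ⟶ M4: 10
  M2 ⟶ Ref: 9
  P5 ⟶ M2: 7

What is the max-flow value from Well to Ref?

11

Augment Well→P5→M2→Ref: bottleneck 5, flow now 5.
Augment Well→M4→P1→Ref: bottleneck 2, flow now 7.
Augment Well→M3→M2→Ref: bottleneck 4, flow now 11.
No augmenting path remains; maximum flow = 11.
In the residual graph, reachable from Well: {Well, P5, M4, M3, M2}.
Min-cut edges: M4→P1 (2), M2→Ref (9); capacity 2 + 9 = 11.
This cut is saturated, so no flow can exceed 11.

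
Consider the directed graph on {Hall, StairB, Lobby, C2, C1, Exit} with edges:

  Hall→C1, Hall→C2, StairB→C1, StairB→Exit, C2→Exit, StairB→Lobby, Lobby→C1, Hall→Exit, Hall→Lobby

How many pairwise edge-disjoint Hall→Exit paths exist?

2

Assign every edge capacity 1; by Menger, the answer equals the max flow.
Path Hall→Exit (+1); total 1.
Path Hall→C2→Exit (+1); total 2.
No residual Hall→Exit path; max flow = 2.
Certifying cut of size 2: {Hall→C2, Hall→Exit}.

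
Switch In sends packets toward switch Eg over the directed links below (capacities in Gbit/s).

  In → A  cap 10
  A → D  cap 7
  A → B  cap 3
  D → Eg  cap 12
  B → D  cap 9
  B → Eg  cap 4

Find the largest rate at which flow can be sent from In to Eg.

Augment In→A→D→Eg: bottleneck 7, flow now 7.
Augment In→A→B→Eg: bottleneck 3, flow now 10.
No augmenting path remains; maximum flow = 10.
In the residual graph, reachable from In: {In}.
Min-cut edges: In→A (10); capacity 10 = 10.
This cut is saturated, so no flow can exceed 10.

10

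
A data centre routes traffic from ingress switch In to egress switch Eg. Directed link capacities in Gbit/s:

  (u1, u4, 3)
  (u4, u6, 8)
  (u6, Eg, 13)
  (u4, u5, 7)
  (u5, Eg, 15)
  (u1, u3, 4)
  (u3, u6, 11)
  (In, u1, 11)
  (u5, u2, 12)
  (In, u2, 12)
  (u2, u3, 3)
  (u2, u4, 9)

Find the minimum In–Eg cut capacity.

Augment In→u1→u3→u6→Eg: bottleneck 4, flow now 4.
Augment In→u1→u4→u5→Eg: bottleneck 3, flow now 7.
Augment In→u2→u3→u6→Eg: bottleneck 3, flow now 10.
Augment In→u2→u4→u5→Eg: bottleneck 4, flow now 14.
Augment In→u2→u4→u6→Eg: bottleneck 5, flow now 19.
No augmenting path remains; maximum flow = 19.
By max-flow min-cut, the minimum cut capacity equals the max flow.
In the residual graph, reachable from In: {In, u1}.
Min-cut edges: In→u2 (12), u1→u3 (4), u1→u4 (3); capacity 12 + 4 + 3 = 19.

19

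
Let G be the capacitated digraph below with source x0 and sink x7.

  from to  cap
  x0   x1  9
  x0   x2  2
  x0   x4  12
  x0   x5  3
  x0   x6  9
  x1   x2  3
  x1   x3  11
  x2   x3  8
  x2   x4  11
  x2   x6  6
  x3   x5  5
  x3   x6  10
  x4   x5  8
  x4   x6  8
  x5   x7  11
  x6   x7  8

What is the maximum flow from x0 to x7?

Augment x0→x5→x7: bottleneck 3, flow now 3.
Augment x0→x6→x7: bottleneck 8, flow now 11.
Augment x0→x4→x5→x7: bottleneck 8, flow now 19.
No augmenting path remains; maximum flow = 19.
In the residual graph, reachable from x0: {x0, x1, x2, x3, x4, x5, x6}.
Min-cut edges: x5→x7 (11), x6→x7 (8); capacity 11 + 8 = 19.
This cut is saturated, so no flow can exceed 19.

19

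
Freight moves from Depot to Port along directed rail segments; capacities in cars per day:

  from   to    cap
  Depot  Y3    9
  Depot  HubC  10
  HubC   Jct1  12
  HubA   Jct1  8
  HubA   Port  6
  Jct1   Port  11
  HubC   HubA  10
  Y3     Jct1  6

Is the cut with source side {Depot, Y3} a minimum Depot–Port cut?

Given cut capacity: 10 + 6 = 16.
Augment Depot→HubC→Jct1→Port: bottleneck 10, flow now 10.
Augment Depot→Y3→Jct1→Port: bottleneck 1, flow now 11.
Augment Depot→Y3→Jct1→HubC→HubA→Port: bottleneck 5, flow now 16. (uses reverse residual edge)
No augmenting path remains; maximum flow = 16.
Cut capacity 16 equals the max flow, so it is a minimum cut.

Yes — it is a minimum cut (capacity 16).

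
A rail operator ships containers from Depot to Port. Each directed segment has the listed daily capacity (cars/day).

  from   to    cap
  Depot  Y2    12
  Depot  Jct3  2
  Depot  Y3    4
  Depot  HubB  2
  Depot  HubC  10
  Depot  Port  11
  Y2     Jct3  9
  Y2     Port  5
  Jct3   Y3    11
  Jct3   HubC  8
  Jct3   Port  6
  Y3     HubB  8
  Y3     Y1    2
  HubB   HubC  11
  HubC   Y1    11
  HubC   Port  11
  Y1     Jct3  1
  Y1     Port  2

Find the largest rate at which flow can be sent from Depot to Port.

Augment Depot→Port: bottleneck 11, flow now 11.
Augment Depot→Y2→Port: bottleneck 5, flow now 16.
Augment Depot→Jct3→Port: bottleneck 2, flow now 18.
Augment Depot→HubC→Port: bottleneck 10, flow now 28.
Augment Depot→Y2→Jct3→Port: bottleneck 4, flow now 32.
Augment Depot→Y3→Y1→Port: bottleneck 2, flow now 34.
Augment Depot→HubB→HubC→Port: bottleneck 1, flow now 35.
No augmenting path remains; maximum flow = 35.
In the residual graph, reachable from Depot: {Depot, Y2, Jct3, Y3, HubB, HubC, Y1}.
Min-cut edges: Depot→Port (11), Y2→Port (5), Jct3→Port (6), HubC→Port (11), Y1→Port (2); capacity 11 + 5 + 6 + 11 + 2 = 35.
This cut is saturated, so no flow can exceed 35.

35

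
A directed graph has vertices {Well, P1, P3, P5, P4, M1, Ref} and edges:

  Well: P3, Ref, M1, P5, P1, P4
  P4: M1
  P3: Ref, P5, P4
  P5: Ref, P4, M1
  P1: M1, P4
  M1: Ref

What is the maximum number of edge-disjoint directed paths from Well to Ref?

Assign every edge capacity 1; by Menger, the answer equals the max flow.
Path Well→Ref (+1); total 1.
Path Well→P3→Ref (+1); total 2.
Path Well→P5→Ref (+1); total 3.
Path Well→M1→Ref (+1); total 4.
No residual Well→Ref path; max flow = 4.
Certifying cut of size 4: {M1→Ref, Well→P3, Well→P5, Well→Ref}.

4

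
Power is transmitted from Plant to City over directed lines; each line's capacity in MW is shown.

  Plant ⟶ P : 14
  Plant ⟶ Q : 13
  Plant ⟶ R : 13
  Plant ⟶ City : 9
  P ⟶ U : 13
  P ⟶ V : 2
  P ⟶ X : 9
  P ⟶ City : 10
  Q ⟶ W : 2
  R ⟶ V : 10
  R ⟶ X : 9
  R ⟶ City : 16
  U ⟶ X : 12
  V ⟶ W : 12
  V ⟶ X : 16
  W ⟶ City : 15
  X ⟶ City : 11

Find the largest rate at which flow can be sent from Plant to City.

38

Augment Plant→City: bottleneck 9, flow now 9.
Augment Plant→P→City: bottleneck 10, flow now 19.
Augment Plant→R→City: bottleneck 13, flow now 32.
Augment Plant→P→X→City: bottleneck 4, flow now 36.
Augment Plant→Q→W→City: bottleneck 2, flow now 38.
No augmenting path remains; maximum flow = 38.
In the residual graph, reachable from Plant: {Plant, Q}.
Min-cut edges: Plant→P (14), Plant→R (13), Plant→City (9), Q→W (2); capacity 14 + 13 + 9 + 2 = 38.
This cut is saturated, so no flow can exceed 38.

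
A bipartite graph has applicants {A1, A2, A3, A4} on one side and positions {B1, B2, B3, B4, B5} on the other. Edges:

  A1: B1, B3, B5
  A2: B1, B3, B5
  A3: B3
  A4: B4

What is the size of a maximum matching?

4

Unit-capacity flow: source→left, listed edges, right→sink; max matching = max flow.
Augmenting path A1→B1 (+1); matched 1.
Augmenting path A2→B3 (+1); matched 2.
Augmenting path A4→B4 (+1); matched 3.
Augmenting path A3→B3→A2→B5 (+1); matched 4.
No augmenting path remains; maximum matching = 4.
König certificate: {A1, A2, A3, A4} is a vertex cover of size 4 (every listed pair touches it), so no matching can be larger.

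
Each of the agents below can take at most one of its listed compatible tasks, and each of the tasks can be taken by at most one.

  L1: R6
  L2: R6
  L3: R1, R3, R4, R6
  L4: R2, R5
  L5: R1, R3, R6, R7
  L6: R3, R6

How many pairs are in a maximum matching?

5

Unit-capacity flow: source→left, listed edges, right→sink; max matching = max flow.
Augmenting path L1→R6 (+1); matched 1.
Augmenting path L3→R1 (+1); matched 2.
Augmenting path L4→R2 (+1); matched 3.
Augmenting path L5→R3 (+1); matched 4.
Augmenting path L6→R3→L5→R7 (+1); matched 5.
No augmenting path remains; maximum matching = 5.
König certificate: {L3, L4, L5, L6, R6} is a vertex cover of size 5 (every listed pair touches it), so no matching can be larger.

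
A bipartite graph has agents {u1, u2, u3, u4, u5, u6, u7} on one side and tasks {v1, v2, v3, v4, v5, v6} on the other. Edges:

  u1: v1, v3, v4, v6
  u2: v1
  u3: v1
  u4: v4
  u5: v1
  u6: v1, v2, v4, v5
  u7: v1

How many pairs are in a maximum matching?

4

Unit-capacity flow: source→left, listed edges, right→sink; max matching = max flow.
Augmenting path u1→v1 (+1); matched 1.
Augmenting path u4→v4 (+1); matched 2.
Augmenting path u6→v2 (+1); matched 3.
Augmenting path u2→v1→u1→v3 (+1); matched 4.
No augmenting path remains; maximum matching = 4.
König certificate: {u1, u4, u6, v1} is a vertex cover of size 4 (every listed pair touches it), so no matching can be larger.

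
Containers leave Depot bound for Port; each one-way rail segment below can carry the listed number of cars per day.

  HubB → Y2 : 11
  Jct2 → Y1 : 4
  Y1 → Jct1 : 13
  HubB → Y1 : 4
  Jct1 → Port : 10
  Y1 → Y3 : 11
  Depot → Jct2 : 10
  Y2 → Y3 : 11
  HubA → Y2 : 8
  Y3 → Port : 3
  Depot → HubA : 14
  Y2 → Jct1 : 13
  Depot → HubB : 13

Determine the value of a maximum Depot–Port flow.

13

Augment Depot→HubA→Y2→Y3→Port: bottleneck 3, flow now 3.
Augment Depot→HubA→Y2→Jct1→Port: bottleneck 5, flow now 8.
Augment Depot→HubB→Y1→Jct1→Port: bottleneck 4, flow now 12.
Augment Depot→HubB→Y2→Jct1→Port: bottleneck 1, flow now 13.
No augmenting path remains; maximum flow = 13.
In the residual graph, reachable from Depot: {Depot, HubA, HubB, Jct2, Y1, Y2, Y3, Jct1}.
Min-cut edges: Y3→Port (3), Jct1→Port (10); capacity 3 + 10 = 13.
This cut is saturated, so no flow can exceed 13.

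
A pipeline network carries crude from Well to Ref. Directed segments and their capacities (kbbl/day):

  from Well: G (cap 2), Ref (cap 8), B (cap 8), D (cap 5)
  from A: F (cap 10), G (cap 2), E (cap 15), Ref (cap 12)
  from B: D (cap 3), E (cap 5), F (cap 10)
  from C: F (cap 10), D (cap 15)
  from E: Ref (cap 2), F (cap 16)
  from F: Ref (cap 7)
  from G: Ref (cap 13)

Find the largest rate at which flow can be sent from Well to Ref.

Augment Well→Ref: bottleneck 8, flow now 8.
Augment Well→G→Ref: bottleneck 2, flow now 10.
Augment Well→B→E→Ref: bottleneck 2, flow now 12.
Augment Well→B→F→Ref: bottleneck 6, flow now 18.
No augmenting path remains; maximum flow = 18.
In the residual graph, reachable from Well: {Well, D}.
Min-cut edges: Well→B (8), Well→G (2), Well→Ref (8); capacity 8 + 2 + 8 = 18.
This cut is saturated, so no flow can exceed 18.

18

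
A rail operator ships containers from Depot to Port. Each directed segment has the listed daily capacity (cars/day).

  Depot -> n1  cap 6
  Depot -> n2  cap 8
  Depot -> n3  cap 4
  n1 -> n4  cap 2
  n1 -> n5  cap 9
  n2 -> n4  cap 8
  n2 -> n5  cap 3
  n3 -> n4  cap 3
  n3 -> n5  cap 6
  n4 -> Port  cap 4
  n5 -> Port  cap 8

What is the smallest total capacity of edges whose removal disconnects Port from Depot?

12

Augment Depot→n1→n4→Port: bottleneck 2, flow now 2.
Augment Depot→n1→n5→Port: bottleneck 4, flow now 6.
Augment Depot→n2→n4→Port: bottleneck 2, flow now 8.
Augment Depot→n2→n5→Port: bottleneck 3, flow now 11.
Augment Depot→n3→n5→Port: bottleneck 1, flow now 12.
No augmenting path remains; maximum flow = 12.
By max-flow min-cut, the minimum cut capacity equals the max flow.
In the residual graph, reachable from Depot: {Depot, n1, n2, n3, n4, n5}.
Min-cut edges: n4→Port (4), n5→Port (8); capacity 4 + 8 = 12.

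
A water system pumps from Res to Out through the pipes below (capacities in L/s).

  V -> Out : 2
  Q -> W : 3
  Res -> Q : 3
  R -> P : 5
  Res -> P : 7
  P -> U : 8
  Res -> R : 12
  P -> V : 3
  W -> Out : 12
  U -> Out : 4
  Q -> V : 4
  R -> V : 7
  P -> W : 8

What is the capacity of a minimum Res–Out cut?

Augment Res→P→U→Out: bottleneck 4, flow now 4.
Augment Res→P→V→Out: bottleneck 2, flow now 6.
Augment Res→P→W→Out: bottleneck 1, flow now 7.
Augment Res→Q→W→Out: bottleneck 3, flow now 10.
Augment Res→R→P→W→Out: bottleneck 5, flow now 15.
Augment Res→R→V→P→W→Out: bottleneck 2, flow now 17. (uses reverse residual edge)
No augmenting path remains; maximum flow = 17.
By max-flow min-cut, the minimum cut capacity equals the max flow.
In the residual graph, reachable from Res: {Res, R, V}.
Min-cut edges: Res→P (7), Res→Q (3), R→P (5), V→Out (2); capacity 7 + 3 + 5 + 2 = 17.

17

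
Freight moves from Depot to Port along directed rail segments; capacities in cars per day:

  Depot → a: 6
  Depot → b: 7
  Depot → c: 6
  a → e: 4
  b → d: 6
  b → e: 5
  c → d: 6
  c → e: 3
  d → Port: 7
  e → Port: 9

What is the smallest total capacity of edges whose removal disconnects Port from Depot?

16

Augment Depot→a→e→Port: bottleneck 4, flow now 4.
Augment Depot→b→d→Port: bottleneck 6, flow now 10.
Augment Depot→b→e→Port: bottleneck 1, flow now 11.
Augment Depot→c→d→Port: bottleneck 1, flow now 12.
Augment Depot→c→e→Port: bottleneck 3, flow now 15.
Augment Depot→c→d→b→e→Port: bottleneck 1, flow now 16. (uses reverse residual edge)
No augmenting path remains; maximum flow = 16.
By max-flow min-cut, the minimum cut capacity equals the max flow.
In the residual graph, reachable from Depot: {Depot, a, b, c, d, e}.
Min-cut edges: d→Port (7), e→Port (9); capacity 7 + 9 = 16.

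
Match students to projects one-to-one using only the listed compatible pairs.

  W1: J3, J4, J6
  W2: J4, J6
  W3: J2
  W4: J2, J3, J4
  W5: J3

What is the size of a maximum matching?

Unit-capacity flow: source→left, listed edges, right→sink; max matching = max flow.
Augmenting path W1→J3 (+1); matched 1.
Augmenting path W2→J4 (+1); matched 2.
Augmenting path W3→J2 (+1); matched 3.
Augmenting path W4→J3→W1→J6 (+1); matched 4.
No augmenting path remains; maximum matching = 4.
König certificate: {J2, J3, J4, J6} is a vertex cover of size 4 (every listed pair touches it), so no matching can be larger.

4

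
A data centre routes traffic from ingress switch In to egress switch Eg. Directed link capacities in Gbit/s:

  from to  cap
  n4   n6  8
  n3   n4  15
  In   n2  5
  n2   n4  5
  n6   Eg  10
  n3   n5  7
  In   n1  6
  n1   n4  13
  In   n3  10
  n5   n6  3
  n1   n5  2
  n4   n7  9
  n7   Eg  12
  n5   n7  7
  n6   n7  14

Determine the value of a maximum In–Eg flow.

21

Augment In→n1→n4→n6→Eg: bottleneck 6, flow now 6.
Augment In→n2→n4→n6→Eg: bottleneck 2, flow now 8.
Augment In→n2→n4→n7→Eg: bottleneck 3, flow now 11.
Augment In→n3→n4→n7→Eg: bottleneck 6, flow now 17.
Augment In→n3→n5→n6→Eg: bottleneck 2, flow now 19.
Augment In→n3→n5→n7→Eg: bottleneck 2, flow now 21.
No augmenting path remains; maximum flow = 21.
In the residual graph, reachable from In: {In}.
Min-cut edges: In→n1 (6), In→n2 (5), In→n3 (10); capacity 6 + 5 + 10 = 21.
This cut is saturated, so no flow can exceed 21.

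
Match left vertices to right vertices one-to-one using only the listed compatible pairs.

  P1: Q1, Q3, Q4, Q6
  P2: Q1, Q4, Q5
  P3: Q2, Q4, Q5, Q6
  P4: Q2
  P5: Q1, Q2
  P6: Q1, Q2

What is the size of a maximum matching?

Unit-capacity flow: source→left, listed edges, right→sink; max matching = max flow.
Augmenting path P1→Q1 (+1); matched 1.
Augmenting path P2→Q4 (+1); matched 2.
Augmenting path P3→Q2 (+1); matched 3.
Augmenting path P4→Q2→P3→Q5 (+1); matched 4.
Augmenting path P5→Q1→P1→Q3 (+1); matched 5.
No augmenting path remains; maximum matching = 5.
König certificate: {P1, P2, P3, Q1, Q2} is a vertex cover of size 5 (every listed pair touches it), so no matching can be larger.

5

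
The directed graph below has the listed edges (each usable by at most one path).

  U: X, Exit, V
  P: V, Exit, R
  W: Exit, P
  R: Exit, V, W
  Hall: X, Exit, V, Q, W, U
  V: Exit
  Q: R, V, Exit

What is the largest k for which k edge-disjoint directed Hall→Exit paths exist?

Assign every edge capacity 1; by Menger, the answer equals the max flow.
Path Hall→Exit (+1); total 1.
Path Hall→Q→Exit (+1); total 2.
Path Hall→U→Exit (+1); total 3.
Path Hall→V→Exit (+1); total 4.
Path Hall→W→Exit (+1); total 5.
No residual Hall→Exit path; max flow = 5.
Certifying cut of size 5: {Hall→Exit, Hall→Q, Hall→U, Hall→V, Hall→W}.

5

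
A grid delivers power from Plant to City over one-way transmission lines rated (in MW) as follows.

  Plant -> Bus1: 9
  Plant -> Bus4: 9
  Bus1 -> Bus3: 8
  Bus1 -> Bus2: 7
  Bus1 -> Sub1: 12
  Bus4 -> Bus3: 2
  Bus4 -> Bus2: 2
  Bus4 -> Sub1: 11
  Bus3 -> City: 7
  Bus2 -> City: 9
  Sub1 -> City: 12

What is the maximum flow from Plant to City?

Augment Plant→Bus1→Bus3→City: bottleneck 7, flow now 7.
Augment Plant→Bus1→Bus2→City: bottleneck 2, flow now 9.
Augment Plant→Bus4→Bus2→City: bottleneck 2, flow now 11.
Augment Plant→Bus4→Sub1→City: bottleneck 7, flow now 18.
No augmenting path remains; maximum flow = 18.
In the residual graph, reachable from Plant: {Plant}.
Min-cut edges: Plant→Bus1 (9), Plant→Bus4 (9); capacity 9 + 9 = 18.
This cut is saturated, so no flow can exceed 18.

18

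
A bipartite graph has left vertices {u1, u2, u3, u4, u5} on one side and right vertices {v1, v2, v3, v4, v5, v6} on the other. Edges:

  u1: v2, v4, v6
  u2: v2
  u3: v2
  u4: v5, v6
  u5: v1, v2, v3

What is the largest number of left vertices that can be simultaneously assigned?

Unit-capacity flow: source→left, listed edges, right→sink; max matching = max flow.
Augmenting path u1→v2 (+1); matched 1.
Augmenting path u4→v5 (+1); matched 2.
Augmenting path u5→v1 (+1); matched 3.
Augmenting path u2→v2→u1→v4 (+1); matched 4.
No augmenting path remains; maximum matching = 4.
König certificate: {u1, u4, u5, v2} is a vertex cover of size 4 (every listed pair touches it), so no matching can be larger.

4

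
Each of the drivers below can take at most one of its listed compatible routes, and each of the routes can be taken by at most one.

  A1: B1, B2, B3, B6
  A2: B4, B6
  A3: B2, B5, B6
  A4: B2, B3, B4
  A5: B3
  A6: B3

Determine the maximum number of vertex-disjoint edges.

5

Unit-capacity flow: source→left, listed edges, right→sink; max matching = max flow.
Augmenting path A1→B1 (+1); matched 1.
Augmenting path A2→B4 (+1); matched 2.
Augmenting path A3→B2 (+1); matched 3.
Augmenting path A4→B3 (+1); matched 4.
Augmenting path A5→B3→A4→B2→A3→B5 (+1); matched 5.
No augmenting path remains; maximum matching = 5.
König certificate: {A1, A2, A3, A4, B3} is a vertex cover of size 5 (every listed pair touches it), so no matching can be larger.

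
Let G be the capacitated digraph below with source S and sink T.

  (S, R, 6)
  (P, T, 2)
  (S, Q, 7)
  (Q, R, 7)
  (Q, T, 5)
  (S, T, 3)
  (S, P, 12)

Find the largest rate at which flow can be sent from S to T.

Augment S→T: bottleneck 3, flow now 3.
Augment S→P→T: bottleneck 2, flow now 5.
Augment S→Q→T: bottleneck 5, flow now 10.
No augmenting path remains; maximum flow = 10.
In the residual graph, reachable from S: {S, P, Q, R}.
Min-cut edges: S→T (3), P→T (2), Q→T (5); capacity 3 + 2 + 5 = 10.
This cut is saturated, so no flow can exceed 10.

10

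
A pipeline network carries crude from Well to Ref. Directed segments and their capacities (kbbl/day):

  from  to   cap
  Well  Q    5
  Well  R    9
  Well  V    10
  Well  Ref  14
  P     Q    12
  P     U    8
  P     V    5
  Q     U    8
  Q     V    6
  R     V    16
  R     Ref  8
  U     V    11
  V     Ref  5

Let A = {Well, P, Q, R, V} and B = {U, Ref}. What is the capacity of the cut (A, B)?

43

Edges leaving {Well, P, Q, R, V}: Well→Ref (14), P→U (8), Q→U (8), R→Ref (8), V→Ref (5).
Cut capacity = 14 + 8 + 8 + 8 + 5 = 43.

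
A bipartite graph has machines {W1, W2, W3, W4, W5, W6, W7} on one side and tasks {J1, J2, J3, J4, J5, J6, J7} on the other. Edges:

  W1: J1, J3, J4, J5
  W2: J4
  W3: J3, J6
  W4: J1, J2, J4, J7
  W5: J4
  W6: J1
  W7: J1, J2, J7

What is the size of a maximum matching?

6

Unit-capacity flow: source→left, listed edges, right→sink; max matching = max flow.
Augmenting path W1→J1 (+1); matched 1.
Augmenting path W2→J4 (+1); matched 2.
Augmenting path W3→J3 (+1); matched 3.
Augmenting path W4→J2 (+1); matched 4.
Augmenting path W7→J7 (+1); matched 5.
Augmenting path W6→J1→W1→J5 (+1); matched 6.
No augmenting path remains; maximum matching = 6.
König certificate: {W1, W3, W4, W6, W7, J4} is a vertex cover of size 6 (every listed pair touches it), so no matching can be larger.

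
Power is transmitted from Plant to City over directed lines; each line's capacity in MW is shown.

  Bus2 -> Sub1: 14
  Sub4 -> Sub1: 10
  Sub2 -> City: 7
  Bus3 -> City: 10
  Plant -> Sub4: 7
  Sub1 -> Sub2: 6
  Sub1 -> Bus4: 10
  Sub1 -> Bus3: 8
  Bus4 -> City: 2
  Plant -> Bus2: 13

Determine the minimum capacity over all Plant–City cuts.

Augment Plant→Sub4→Sub1→Sub2→City: bottleneck 6, flow now 6.
Augment Plant→Sub4→Sub1→Bus3→City: bottleneck 1, flow now 7.
Augment Plant→Bus2→Sub1→Bus3→City: bottleneck 7, flow now 14.
Augment Plant→Bus2→Sub1→Bus4→City: bottleneck 2, flow now 16.
No augmenting path remains; maximum flow = 16.
By max-flow min-cut, the minimum cut capacity equals the max flow.
In the residual graph, reachable from Plant: {Plant, Sub4, Bus2, Sub1, Bus4}.
Min-cut edges: Sub1→Sub2 (6), Sub1→Bus3 (8), Bus4→City (2); capacity 6 + 8 + 2 = 16.

16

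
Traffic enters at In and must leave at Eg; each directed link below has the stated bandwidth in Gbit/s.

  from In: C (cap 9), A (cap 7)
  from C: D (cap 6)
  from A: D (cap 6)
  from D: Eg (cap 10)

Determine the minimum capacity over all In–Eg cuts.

Augment In→C→D→Eg: bottleneck 6, flow now 6.
Augment In→A→D→Eg: bottleneck 4, flow now 10.
No augmenting path remains; maximum flow = 10.
By max-flow min-cut, the minimum cut capacity equals the max flow.
In the residual graph, reachable from In: {In, C, A, D}.
Min-cut edges: D→Eg (10); capacity 10 = 10.

10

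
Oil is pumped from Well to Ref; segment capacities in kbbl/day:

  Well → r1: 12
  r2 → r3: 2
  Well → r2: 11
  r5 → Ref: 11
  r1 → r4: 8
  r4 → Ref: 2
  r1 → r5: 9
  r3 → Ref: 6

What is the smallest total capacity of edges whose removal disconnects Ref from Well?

Augment Well→r1→r4→Ref: bottleneck 2, flow now 2.
Augment Well→r1→r5→Ref: bottleneck 9, flow now 11.
Augment Well→r2→r3→Ref: bottleneck 2, flow now 13.
No augmenting path remains; maximum flow = 13.
By max-flow min-cut, the minimum cut capacity equals the max flow.
In the residual graph, reachable from Well: {Well, r1, r2, r4}.
Min-cut edges: r1→r5 (9), r2→r3 (2), r4→Ref (2); capacity 9 + 2 + 2 = 13.

13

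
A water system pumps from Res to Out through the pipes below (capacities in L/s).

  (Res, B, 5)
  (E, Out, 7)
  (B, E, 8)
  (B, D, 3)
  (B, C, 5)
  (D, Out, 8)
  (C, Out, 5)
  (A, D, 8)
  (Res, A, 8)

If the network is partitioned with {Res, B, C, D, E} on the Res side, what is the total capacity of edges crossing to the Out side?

28

Edges leaving {Res, B, C, D, E}: Res→A (8), C→Out (5), D→Out (8), E→Out (7).
Cut capacity = 8 + 5 + 8 + 7 = 28.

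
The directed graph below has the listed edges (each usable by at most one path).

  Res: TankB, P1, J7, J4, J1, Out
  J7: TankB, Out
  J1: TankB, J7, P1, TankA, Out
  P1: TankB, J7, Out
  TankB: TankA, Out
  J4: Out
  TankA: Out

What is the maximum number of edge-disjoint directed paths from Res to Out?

Assign every edge capacity 1; by Menger, the answer equals the max flow.
Path Res→Out (+1); total 1.
Path Res→J1→Out (+1); total 2.
Path Res→P1→Out (+1); total 3.
Path Res→J4→Out (+1); total 4.
Path Res→J7→Out (+1); total 5.
Path Res→TankB→Out (+1); total 6.
No residual Res→Out path; max flow = 6.
Certifying cut of size 6: {Res→J1, Res→J4, Res→J7, Res→Out, Res→P1, Res→TankB}.

6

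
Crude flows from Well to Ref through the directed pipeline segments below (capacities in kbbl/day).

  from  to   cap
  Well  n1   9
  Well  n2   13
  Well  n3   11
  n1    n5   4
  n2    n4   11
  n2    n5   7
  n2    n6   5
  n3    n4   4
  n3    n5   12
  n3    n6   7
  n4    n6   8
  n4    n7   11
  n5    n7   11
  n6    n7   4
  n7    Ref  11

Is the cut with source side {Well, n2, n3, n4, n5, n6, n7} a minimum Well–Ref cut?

Given cut capacity: 9 + 11 = 20.
Augment Well→n1→n5→n7→Ref: bottleneck 4, flow now 4.
Augment Well→n2→n4→n7→Ref: bottleneck 7, flow now 11.
No augmenting path remains; maximum flow = 11.
In the residual graph, reachable from Well: {Well, n1, n2, n3, n4, n5, n6, n7}.
Min-cut edges: n7→Ref (11); capacity 11 = 11.
Cut capacity 20 exceeds the max flow 11, so it is not minimum.

No — its capacity is 20, but the minimum cut has capacity 11.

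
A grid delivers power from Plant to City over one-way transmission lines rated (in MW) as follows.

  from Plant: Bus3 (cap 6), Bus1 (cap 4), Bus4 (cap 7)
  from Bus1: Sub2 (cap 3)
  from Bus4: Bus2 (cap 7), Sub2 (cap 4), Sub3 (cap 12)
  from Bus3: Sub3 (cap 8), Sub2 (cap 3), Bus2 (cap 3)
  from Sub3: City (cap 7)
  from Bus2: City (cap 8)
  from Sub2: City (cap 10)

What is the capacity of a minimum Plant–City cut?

Augment Plant→Bus1→Sub2→City: bottleneck 3, flow now 3.
Augment Plant→Bus4→Sub3→City: bottleneck 7, flow now 10.
Augment Plant→Bus3→Bus2→City: bottleneck 3, flow now 13.
Augment Plant→Bus3→Sub2→City: bottleneck 3, flow now 16.
No augmenting path remains; maximum flow = 16.
By max-flow min-cut, the minimum cut capacity equals the max flow.
In the residual graph, reachable from Plant: {Plant, Bus1}.
Min-cut edges: Plant→Bus4 (7), Plant→Bus3 (6), Bus1→Sub2 (3); capacity 7 + 6 + 3 = 16.

16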